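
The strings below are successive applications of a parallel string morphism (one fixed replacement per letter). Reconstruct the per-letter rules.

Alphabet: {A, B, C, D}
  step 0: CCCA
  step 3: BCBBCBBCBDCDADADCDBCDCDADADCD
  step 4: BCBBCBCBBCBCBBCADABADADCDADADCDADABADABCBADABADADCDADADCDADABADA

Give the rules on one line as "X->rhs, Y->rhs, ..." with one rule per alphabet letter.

  step 3 ⇒ step 4: BCBBCBBCBDCDADADCDBCDCDADADCD ⇒ BC·B·BC·BC·B·BC·BC·B·BC·ADA·B·ADA·DCD·ADA·DCD·ADA·B·ADA·BC·B·ADA·B·ADA·DCD·ADA·DCD·ADA·B·ADA
    A ↦ DCD
    B ↦ BC
    C ↦ B
    D ↦ ADA

A->DCD, B->BC, C->B, D->ADA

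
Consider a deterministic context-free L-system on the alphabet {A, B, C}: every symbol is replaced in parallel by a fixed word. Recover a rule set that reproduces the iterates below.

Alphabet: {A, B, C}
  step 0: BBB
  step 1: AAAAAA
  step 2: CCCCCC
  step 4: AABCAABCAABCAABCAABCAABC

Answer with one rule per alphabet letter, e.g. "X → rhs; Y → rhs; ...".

  step 1 ⇒ step 2: AAAAAA ⇒ C·C·C·C·C·C
    A ↦ C
  step 0 ⇒ step 1: BBB ⇒ AA·AA·AA
    B ↦ AA
    C ↦ BC  (constrained at step 2)

A->C, B->AA, C->BC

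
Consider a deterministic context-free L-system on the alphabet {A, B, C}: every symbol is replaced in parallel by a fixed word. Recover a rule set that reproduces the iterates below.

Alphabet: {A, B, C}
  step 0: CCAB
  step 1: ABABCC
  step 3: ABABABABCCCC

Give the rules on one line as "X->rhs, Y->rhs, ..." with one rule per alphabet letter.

A->C, B->C, C->AB

  step 0 ⇒ step 1: CCAB ⇒ AB·AB·C·C
    A ↦ C
    B ↦ C
    C ↦ AB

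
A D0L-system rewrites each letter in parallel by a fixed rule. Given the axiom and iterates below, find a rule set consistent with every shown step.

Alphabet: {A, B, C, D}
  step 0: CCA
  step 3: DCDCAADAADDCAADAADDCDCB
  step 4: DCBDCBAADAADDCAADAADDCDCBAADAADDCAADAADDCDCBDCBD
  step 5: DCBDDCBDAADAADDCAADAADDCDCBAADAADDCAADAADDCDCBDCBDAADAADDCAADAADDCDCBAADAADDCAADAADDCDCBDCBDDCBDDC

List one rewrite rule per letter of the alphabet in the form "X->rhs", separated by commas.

  step 4 ⇒ step 5: DCBDCBAADAADDCAADAADDCDCBAADAADDCAADAADDCDCBDCBD ⇒ DC·B·D·DC·B·D·AAD·AAD·DC·AAD·AAD·DC·DC·B·AAD·AAD·DC·AAD·AAD·DC·DC·B·DC·B·D·AAD·AAD·DC·AAD·AAD·DC·DC·B·AAD·AAD·DC·AAD·AAD·DC·DC·B·DC·B·D·DC·B·D·DC
    A ↦ AAD
    B ↦ D
    C ↦ B
    D ↦ DC

A->AAD, B->D, C->B, D->DC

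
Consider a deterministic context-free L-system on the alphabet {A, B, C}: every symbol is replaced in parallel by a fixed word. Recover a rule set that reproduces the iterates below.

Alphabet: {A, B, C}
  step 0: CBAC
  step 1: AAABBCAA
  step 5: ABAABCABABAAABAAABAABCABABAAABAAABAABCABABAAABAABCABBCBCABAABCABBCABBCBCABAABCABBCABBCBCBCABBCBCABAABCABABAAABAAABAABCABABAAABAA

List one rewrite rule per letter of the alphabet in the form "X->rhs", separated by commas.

  step 0 ⇒ step 1: CBAC ⇒ AA·AB·BC·AA
    A ↦ BC
    B ↦ AB
    C ↦ AA

A->BC, B->AB, C->AA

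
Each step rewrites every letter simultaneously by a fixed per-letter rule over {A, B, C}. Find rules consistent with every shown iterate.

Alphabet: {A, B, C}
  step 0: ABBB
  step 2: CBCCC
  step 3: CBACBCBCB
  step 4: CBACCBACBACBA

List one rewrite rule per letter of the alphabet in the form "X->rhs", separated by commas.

  step 3 ⇒ step 4: CBACBCBCB ⇒ CB·A·C·CB·A·CB·A·CB·A
    A ↦ C
    B ↦ A
    C ↦ CB

A->C, B->A, C->CB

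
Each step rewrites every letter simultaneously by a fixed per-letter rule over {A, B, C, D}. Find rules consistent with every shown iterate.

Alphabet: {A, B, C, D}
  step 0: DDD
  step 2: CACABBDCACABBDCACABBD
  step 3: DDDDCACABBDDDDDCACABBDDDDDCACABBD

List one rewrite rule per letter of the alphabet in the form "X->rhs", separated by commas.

  step 2 ⇒ step 3: CACABBDCACABBDCACABBD ⇒ D·D·D·D·CA·CA·BBD·D·D·D·D·CA·CA·BBD·D·D·D·D·CA·CA·BBD
    A ↦ D
    B ↦ CA
    C ↦ D
    D ↦ BBD

A->D, B->CA, C->D, D->BBD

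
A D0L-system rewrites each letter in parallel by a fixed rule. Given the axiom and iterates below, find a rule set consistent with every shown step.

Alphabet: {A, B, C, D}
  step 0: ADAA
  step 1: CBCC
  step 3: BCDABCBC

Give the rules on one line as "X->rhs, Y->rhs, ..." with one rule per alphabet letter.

  step 0 ⇒ step 1: ADAA ⇒ C·B·C·C
    A ↦ C
    D ↦ B
    B ↦ C  (constrained at step 1)
    C ↦ DA  (constrained at step 1)

A->C, B->C, C->DA, D->B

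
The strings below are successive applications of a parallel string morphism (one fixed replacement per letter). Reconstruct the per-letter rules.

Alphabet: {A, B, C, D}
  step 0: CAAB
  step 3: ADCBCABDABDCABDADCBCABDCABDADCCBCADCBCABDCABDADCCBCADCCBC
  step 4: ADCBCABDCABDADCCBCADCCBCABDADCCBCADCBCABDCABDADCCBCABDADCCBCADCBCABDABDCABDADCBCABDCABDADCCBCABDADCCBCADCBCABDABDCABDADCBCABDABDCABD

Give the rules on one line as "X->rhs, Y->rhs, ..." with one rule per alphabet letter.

  step 3 ⇒ step 4: ADCBCABDABDCABDADCBCABDCABDADCCBCADCBCABDCABDADCCBCADCCBC ⇒ ADC·BC·ABD·C·ABD·ADC·C·BC·ADC·C·BC·ABD·ADC·C·BC·ADC·BC·ABD·C·ABD·ADC·C·BC·ABD·ADC·C·BC·ADC·BC·ABD·ABD·C·ABD·ADC·BC·ABD·C·ABD·ADC·C·BC·ABD·ADC·C·BC·ADC·BC·ABD·ABD·C·ABD·ADC·BC·ABD·ABD·C·ABD
    A ↦ ADC
    B ↦ C
    C ↦ ABD
    D ↦ BC

A->ADC, B->C, C->ABD, D->BC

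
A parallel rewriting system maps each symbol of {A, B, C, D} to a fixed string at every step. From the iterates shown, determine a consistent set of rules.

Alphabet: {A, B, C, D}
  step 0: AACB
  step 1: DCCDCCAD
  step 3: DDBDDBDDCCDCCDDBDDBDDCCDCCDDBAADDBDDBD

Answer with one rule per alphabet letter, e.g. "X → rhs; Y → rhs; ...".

  step 0 ⇒ step 1: AACB ⇒ DCC·DCC·A·D
    A ↦ DCC
    B ↦ D
    C ↦ A
    D ↦ DDB  (constrained at step 1)

A->DCC, B->D, C->A, D->DDB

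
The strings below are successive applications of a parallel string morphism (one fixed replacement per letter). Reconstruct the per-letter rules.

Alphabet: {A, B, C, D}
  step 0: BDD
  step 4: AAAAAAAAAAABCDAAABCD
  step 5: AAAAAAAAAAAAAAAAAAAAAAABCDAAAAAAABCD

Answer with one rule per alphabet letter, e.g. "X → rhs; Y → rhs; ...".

A->AA, B->A, C->B, D->CD

  step 4 ⇒ step 5: AAAAAAAAAAABCDAAABCD ⇒ AA·AA·AA·AA·AA·AA·AA·AA·AA·AA·AA·A·B·CD·AA·AA·AA·A·B·CD
    A ↦ AA
    B ↦ A
    C ↦ B
    D ↦ CD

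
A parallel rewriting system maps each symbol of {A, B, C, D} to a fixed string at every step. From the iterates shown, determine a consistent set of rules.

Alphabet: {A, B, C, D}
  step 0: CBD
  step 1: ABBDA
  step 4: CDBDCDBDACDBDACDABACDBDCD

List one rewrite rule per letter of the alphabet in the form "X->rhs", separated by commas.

A->CD, B->BD, C->AB, D->A

  step 0 ⇒ step 1: CBD ⇒ AB·BD·A
    B ↦ BD
    C ↦ AB
    D ↦ A
    A ↦ CD  (constrained at step 1)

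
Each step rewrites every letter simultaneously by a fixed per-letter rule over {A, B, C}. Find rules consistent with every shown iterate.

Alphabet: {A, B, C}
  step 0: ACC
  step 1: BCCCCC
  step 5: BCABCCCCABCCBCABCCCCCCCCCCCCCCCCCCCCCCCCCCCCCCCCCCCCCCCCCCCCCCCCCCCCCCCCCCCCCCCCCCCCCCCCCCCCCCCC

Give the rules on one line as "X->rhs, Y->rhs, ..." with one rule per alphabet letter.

A->BC, B->AB, C->CC

  step 0 ⇒ step 1: ACC ⇒ BC·CC·CC
    A ↦ BC
    C ↦ CC
    B ↦ AB  (constrained at step 1)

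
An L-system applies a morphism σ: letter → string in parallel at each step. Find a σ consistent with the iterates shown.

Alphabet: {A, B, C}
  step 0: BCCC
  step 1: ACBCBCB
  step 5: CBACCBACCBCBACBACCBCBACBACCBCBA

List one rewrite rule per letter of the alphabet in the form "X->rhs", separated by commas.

  step 0 ⇒ step 1: BCCC ⇒ A·CB·CB·CB
    B ↦ A
    C ↦ CB
    A ↦ C  (constrained at step 1)

A->C, B->A, C->CB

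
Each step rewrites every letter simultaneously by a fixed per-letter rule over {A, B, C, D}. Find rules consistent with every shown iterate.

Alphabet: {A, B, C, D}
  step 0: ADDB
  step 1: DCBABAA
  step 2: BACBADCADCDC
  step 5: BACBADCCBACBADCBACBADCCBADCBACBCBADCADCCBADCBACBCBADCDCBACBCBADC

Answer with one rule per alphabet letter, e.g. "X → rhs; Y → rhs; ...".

  step 1 ⇒ step 2: DCBABAA ⇒ BA·CB·A·DC·A·DC·DC
    A ↦ DC
    B ↦ A
    C ↦ CB
    D ↦ BA

A->DC, B->A, C->CB, D->BA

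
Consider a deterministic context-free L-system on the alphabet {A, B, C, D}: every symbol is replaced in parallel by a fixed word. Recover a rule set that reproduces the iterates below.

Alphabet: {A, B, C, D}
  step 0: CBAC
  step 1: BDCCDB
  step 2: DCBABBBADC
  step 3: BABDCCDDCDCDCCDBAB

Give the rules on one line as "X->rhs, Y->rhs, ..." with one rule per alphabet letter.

  step 2 ⇒ step 3: DCBABBBADC ⇒ BA·B·DC·CD·DC·DC·DC·CD·BA·B
    A ↦ CD
    B ↦ DC
    C ↦ B
    D ↦ BA

A->CD, B->DC, C->B, D->BA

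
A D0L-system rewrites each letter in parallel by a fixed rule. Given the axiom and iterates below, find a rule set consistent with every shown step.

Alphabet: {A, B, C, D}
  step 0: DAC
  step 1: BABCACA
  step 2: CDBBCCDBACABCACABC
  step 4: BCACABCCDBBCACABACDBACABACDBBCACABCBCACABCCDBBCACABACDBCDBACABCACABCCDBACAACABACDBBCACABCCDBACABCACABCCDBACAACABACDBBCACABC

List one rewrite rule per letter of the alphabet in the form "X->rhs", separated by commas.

A->BC, B->CDB, C->ACA, D->BA

  step 1 ⇒ step 2: BABCACA ⇒ CDB·BC·CDB·ACA·BC·ACA·BC
    A ↦ BC
    B ↦ CDB
    C ↦ ACA
  step 0 ⇒ step 1: DAC ⇒ BA·BC·ACA
    D ↦ BA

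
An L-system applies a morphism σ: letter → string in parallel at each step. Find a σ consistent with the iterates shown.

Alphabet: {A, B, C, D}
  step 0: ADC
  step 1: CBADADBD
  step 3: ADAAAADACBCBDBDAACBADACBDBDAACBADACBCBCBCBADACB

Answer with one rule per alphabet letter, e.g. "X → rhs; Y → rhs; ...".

A->CB, B->AA, C->DBD, D->ADA

  step 0 ⇒ step 1: ADC ⇒ CB·ADA·DBD
    A ↦ CB
    C ↦ DBD
    D ↦ ADA
    B ↦ AA  (constrained at step 1)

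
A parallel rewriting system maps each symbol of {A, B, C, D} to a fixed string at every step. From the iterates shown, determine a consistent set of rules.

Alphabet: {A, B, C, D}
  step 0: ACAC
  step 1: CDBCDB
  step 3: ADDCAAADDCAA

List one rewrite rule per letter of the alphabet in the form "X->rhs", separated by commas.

  step 0 ⇒ step 1: ACAC ⇒ C·DB·C·DB
    A ↦ C
    C ↦ DB
    B ↦ DD  (constrained at step 1)
    D ↦ A  (constrained at step 1)

A->C, B->DD, C->DB, D->A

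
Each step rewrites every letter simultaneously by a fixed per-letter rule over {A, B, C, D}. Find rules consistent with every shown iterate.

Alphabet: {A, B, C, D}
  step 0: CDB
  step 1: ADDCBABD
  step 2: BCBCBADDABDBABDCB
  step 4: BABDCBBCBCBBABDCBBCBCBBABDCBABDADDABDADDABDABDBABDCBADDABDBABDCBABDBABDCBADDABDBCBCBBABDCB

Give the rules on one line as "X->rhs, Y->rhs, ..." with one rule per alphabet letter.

  step 1 ⇒ step 2: ADDCBABD ⇒ B·CB·CB·ADD·ABD·B·ABD·CB
    A ↦ B
    B ↦ ABD
    C ↦ ADD
    D ↦ CB

A->B, B->ABD, C->ADD, D->CB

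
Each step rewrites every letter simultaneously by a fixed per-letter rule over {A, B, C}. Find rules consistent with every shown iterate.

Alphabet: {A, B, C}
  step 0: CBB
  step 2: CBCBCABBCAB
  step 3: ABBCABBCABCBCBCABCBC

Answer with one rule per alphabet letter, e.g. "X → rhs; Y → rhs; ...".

A->C, B->BC, C->AB

  step 2 ⇒ step 3: CBCBCABBCAB ⇒ AB·BC·AB·BC·AB·C·BC·BC·AB·C·BC
    A ↦ C
    B ↦ BC
    C ↦ AB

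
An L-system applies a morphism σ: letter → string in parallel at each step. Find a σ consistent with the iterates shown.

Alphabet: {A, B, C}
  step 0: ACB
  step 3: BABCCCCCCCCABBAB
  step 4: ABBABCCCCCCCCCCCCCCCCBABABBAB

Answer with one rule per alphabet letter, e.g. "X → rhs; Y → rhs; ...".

  step 3 ⇒ step 4: BABCCCCCCCCABBAB ⇒ AB·B·AB·CC·CC·CC·CC·CC·CC·CC·CC·B·AB·AB·B·AB
    A ↦ B
    B ↦ AB
    C ↦ CC

A->B, B->AB, C->CC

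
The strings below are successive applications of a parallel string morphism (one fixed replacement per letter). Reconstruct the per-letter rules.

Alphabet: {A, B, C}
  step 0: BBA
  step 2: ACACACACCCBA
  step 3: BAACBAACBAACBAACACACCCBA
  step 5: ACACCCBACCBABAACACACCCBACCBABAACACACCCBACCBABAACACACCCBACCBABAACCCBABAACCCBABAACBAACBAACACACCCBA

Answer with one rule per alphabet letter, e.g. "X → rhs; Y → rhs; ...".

  step 2 ⇒ step 3: ACACACACCCBA ⇒ BA·AC·BA·AC·BA·AC·BA·AC·AC·AC·CC·BA
    A ↦ BA
    B ↦ CC
    C ↦ AC

A->BA, B->CC, C->AC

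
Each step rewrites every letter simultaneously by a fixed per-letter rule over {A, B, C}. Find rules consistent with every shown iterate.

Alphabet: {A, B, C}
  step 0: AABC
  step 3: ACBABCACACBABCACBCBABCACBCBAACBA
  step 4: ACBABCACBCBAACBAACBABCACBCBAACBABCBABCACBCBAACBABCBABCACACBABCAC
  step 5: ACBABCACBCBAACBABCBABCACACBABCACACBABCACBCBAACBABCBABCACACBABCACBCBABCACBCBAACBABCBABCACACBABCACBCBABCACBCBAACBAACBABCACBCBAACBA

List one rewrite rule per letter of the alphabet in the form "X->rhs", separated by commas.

  step 4 ⇒ step 5: ACBABCACBCBAACBAACBABCACBCBAACBABCBABCACBCBAACBABCBABCACACBABCAC ⇒ AC·BA·BC·AC·BC·BA·AC·BA·BC·BA·BC·AC·AC·BA·BC·AC·AC·BA·BC·AC·BC·BA·AC·BA·BC·BA·BC·AC·AC·BA·BC·AC·BC·BA·BC·AC·BC·BA·AC·BA·BC·BA·BC·AC·AC·BA·BC·AC·BC·BA·BC·AC·BC·BA·AC·BA·AC·BA·BC·AC·BC·BA·AC·BA
    A ↦ AC
    B ↦ BC
    C ↦ BA

A->AC, B->BC, C->BA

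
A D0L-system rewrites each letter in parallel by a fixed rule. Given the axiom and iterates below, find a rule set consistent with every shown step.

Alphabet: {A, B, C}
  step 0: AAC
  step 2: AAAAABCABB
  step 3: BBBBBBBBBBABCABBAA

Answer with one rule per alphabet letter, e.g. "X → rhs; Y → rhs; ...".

  step 2 ⇒ step 3: AAAAABCABB ⇒ BB·BB·BB·BB·BB·A·BCA·BB·A·A
    A ↦ BB
    B ↦ A
    C ↦ BCA

A->BB, B->A, C->BCA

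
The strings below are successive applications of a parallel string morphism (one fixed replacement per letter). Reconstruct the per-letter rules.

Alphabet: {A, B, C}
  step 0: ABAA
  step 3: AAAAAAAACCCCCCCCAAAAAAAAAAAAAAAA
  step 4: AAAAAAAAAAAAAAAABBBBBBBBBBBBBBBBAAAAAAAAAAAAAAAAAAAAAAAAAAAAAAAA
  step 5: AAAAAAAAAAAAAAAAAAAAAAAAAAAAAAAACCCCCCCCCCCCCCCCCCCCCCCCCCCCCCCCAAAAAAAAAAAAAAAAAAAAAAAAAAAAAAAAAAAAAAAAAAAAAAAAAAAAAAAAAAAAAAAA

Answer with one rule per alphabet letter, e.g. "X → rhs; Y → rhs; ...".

A->AA, B->CC, C->BB

  step 4 ⇒ step 5: AAAAAAAAAAAAAAAABBBBBBBBBBBBBBBBAAAAAAAAAAAAAAAAAAAAAAAAAAAAAAAA ⇒ AA·AA·AA·AA·AA·AA·AA·AA·AA·AA·AA·AA·AA·AA·AA·AA·CC·CC·CC·CC·CC·CC·CC·CC·CC·CC·CC·CC·CC·CC·CC·CC·AA·AA·AA·AA·AA·AA·AA·AA·AA·AA·AA·AA·AA·AA·AA·AA·AA·AA·AA·AA·AA·AA·AA·AA·AA·AA·AA·AA·AA·AA·AA·AA
    A ↦ AA
    B ↦ CC
  step 3 ⇒ step 4: AAAAAAAACCCCCCCCAAAAAAAAAAAAAAAA ⇒ AA·AA·AA·AA·AA·AA·AA·AA·BB·BB·BB·BB·BB·BB·BB·BB·AA·AA·AA·AA·AA·AA·AA·AA·AA·AA·AA·AA·AA·AA·AA·AA
    C ↦ BB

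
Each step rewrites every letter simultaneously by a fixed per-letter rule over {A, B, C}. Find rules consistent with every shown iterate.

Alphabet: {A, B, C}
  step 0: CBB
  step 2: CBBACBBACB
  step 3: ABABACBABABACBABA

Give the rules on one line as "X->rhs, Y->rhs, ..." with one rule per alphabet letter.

  step 2 ⇒ step 3: CBBACBBACB ⇒ A·BA·BA·CB·A·BA·BA·CB·A·BA
    A ↦ CB
    B ↦ BA
    C ↦ A

A->CB, B->BA, C->A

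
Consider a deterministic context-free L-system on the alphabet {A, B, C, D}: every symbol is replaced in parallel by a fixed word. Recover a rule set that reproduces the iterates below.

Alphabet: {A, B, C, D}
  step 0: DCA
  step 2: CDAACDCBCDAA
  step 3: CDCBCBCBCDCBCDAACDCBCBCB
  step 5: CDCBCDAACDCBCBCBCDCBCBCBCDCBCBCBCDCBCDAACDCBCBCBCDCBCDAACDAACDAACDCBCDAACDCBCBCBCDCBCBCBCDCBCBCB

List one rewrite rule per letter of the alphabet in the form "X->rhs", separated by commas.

A->CB, B->AA, C->CD, D->CB

  step 2 ⇒ step 3: CDAACDCBCDAA ⇒ CD·CB·CB·CB·CD·CB·CD·AA·CD·CB·CB·CB
    A ↦ CB
    B ↦ AA
    C ↦ CD
    D ↦ CB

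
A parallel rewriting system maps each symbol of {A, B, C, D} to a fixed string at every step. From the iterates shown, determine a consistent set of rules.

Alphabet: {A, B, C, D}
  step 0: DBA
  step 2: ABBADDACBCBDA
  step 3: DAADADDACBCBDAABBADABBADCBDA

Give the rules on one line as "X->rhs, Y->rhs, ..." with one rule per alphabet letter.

A->DA, B->AD, C->ABB, D->CB

  step 2 ⇒ step 3: ABBADDACBCBDA ⇒ DA·AD·AD·DA·CB·CB·DA·ABB·AD·ABB·AD·CB·DA
    A ↦ DA
    B ↦ AD
    C ↦ ABB
    D ↦ CB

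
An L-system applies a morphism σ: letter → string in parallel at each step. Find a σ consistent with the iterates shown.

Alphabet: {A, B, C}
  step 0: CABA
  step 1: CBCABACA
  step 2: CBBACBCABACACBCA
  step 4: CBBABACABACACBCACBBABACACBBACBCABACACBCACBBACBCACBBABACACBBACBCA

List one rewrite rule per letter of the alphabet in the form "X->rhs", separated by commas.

  step 1 ⇒ step 2: CBCABACA ⇒ CB·BA·CB·CA·BA·CA·CB·CA
    A ↦ CA
    B ↦ BA
    C ↦ CB

A->CA, B->BA, C->CB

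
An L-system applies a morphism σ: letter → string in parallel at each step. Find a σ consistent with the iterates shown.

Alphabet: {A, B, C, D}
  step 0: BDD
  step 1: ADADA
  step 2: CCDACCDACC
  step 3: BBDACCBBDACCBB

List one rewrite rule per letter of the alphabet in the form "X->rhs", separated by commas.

  step 2 ⇒ step 3: CCDACCDACC ⇒ B·B·DA·CC·B·B·DA·CC·B·B
    A ↦ CC
    C ↦ B
    D ↦ DA
  step 0 ⇒ step 1: BDD ⇒ A·DA·DA
    B ↦ A

A->CC, B->A, C->B, D->DA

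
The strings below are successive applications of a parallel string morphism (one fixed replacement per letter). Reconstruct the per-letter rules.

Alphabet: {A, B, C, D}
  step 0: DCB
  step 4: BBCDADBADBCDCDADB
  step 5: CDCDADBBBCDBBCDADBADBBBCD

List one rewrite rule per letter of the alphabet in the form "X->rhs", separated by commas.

A->B, B->CD, C->AD, D->B

  step 4 ⇒ step 5: BBCDADBADBCDCDADB ⇒ CD·CD·AD·B·B·B·CD·B·B·CD·AD·B·AD·B·B·B·CD
    A ↦ B
    B ↦ CD
    C ↦ AD
    D ↦ B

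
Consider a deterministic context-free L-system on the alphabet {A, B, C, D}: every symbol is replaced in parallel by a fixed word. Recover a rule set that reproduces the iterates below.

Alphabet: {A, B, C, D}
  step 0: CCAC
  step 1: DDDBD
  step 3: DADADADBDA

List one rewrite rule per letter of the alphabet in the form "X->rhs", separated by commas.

A->DB, B->A, C->D, D->CB

  step 0 ⇒ step 1: CCAC ⇒ D·D·DB·D
    A ↦ DB
    C ↦ D
    B ↦ A  (constrained at step 1)
    D ↦ CB  (constrained at step 1)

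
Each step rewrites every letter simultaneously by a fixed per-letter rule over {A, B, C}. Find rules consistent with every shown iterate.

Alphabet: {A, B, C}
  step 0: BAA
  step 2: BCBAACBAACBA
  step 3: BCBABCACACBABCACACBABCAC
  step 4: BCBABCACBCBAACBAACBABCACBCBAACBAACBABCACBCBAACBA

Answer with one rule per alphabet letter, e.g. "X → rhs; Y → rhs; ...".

  step 3 ⇒ step 4: BCBABCACACBABCACACBABCAC ⇒ BC·BA·BC·AC·BC·BA·AC·BA·AC·BA·BC·AC·BC·BA·AC·BA·AC·BA·BC·AC·BC·BA·AC·BA
    A ↦ AC
    B ↦ BC
    C ↦ BA

A->AC, B->BC, C->BA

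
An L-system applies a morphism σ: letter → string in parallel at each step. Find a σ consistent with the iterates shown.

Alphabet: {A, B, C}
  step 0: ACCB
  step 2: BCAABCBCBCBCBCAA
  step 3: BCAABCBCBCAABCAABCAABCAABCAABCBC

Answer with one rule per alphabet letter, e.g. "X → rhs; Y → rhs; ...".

A->BC, B->BC, C->AA

  step 2 ⇒ step 3: BCAABCBCBCBCBCAA ⇒ BC·AA·BC·BC·BC·AA·BC·AA·BC·AA·BC·AA·BC·AA·BC·BC
    A ↦ BC
    B ↦ BC
    C ↦ AA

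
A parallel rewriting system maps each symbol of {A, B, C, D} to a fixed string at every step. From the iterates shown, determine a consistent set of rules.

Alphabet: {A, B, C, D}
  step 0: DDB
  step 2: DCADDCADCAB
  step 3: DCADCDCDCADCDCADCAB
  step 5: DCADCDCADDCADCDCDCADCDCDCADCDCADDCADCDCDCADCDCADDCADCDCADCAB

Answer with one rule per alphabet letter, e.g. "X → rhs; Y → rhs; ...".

  step 2 ⇒ step 3: DCADDCADCAB ⇒ DC·AD·C·DC·DC·AD·C·DC·AD·C·AB
    A ↦ C
    B ↦ AB
    C ↦ AD
    D ↦ DC

A->C, B->AB, C->AD, D->DC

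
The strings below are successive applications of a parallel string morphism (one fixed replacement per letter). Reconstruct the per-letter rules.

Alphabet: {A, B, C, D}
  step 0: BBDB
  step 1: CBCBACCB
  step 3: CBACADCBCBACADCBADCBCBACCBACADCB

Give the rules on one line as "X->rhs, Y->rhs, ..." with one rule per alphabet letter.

  step 0 ⇒ step 1: BBDB ⇒ CB·CB·AC·CB
    B ↦ CB
    D ↦ AC
    A ↦ CB  (constrained at step 1)
    C ↦ AD  (constrained at step 1)

A->CB, B->CB, C->AD, D->AC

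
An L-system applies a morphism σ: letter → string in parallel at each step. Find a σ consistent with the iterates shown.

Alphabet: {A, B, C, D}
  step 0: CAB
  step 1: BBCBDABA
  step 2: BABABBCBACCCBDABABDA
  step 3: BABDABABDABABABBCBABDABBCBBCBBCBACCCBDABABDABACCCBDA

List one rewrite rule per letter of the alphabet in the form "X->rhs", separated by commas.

  step 2 ⇒ step 3: BABABBCBACCCBDABABDA ⇒ BA·BDA·BA·BDA·BA·BA·BBC·BA·BDA·BBC·BBC·BBC·BA·CCC·BDA·BA·BDA·BA·CCC·BDA
    A ↦ BDA
    B ↦ BA
    C ↦ BBC
    D ↦ CCC

A->BDA, B->BA, C->BBC, D->CCC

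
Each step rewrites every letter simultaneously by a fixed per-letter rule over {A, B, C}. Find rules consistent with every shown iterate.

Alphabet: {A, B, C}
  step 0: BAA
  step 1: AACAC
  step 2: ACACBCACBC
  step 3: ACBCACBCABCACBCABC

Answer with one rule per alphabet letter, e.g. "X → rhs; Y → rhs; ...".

  step 2 ⇒ step 3: ACACBCACBC ⇒ AC·BC·AC·BC·A·BC·AC·BC·A·BC
    A ↦ AC
    B ↦ A
    C ↦ BC

A->AC, B->A, C->BC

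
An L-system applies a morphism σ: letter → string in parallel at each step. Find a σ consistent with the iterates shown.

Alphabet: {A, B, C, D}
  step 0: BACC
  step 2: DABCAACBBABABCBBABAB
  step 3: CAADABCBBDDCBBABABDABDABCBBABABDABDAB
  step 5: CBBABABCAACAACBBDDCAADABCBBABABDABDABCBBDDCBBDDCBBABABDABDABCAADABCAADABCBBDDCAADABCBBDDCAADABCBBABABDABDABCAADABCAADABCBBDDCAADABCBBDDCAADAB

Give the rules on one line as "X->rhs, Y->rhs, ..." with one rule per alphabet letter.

  step 2 ⇒ step 3: DABCAACBBABABCBBABAB ⇒ CAA·D·AB·CBB·D·D·CBB·AB·AB·D·AB·D·AB·CBB·AB·AB·D·AB·D·AB
    A ↦ D
    B ↦ AB
    C ↦ CBB
    D ↦ CAA

A->D, B->AB, C->CBB, D->CAA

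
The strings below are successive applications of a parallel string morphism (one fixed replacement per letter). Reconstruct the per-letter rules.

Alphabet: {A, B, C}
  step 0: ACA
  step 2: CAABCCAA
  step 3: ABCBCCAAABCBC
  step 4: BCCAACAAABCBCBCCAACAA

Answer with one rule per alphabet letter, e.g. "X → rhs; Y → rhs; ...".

A->BC, B->CA, C->A

  step 3 ⇒ step 4: ABCBCCAAABCBC ⇒ BC·CA·A·CA·A·A·BC·BC·BC·CA·A·CA·A
    A ↦ BC
    B ↦ CA
    C ↦ A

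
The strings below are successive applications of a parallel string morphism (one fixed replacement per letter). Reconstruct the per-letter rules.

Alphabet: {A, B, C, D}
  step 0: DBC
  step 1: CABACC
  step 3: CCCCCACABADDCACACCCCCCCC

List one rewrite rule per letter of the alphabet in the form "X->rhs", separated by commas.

A->DD, B->BA, C->CC, D->CA

  step 0 ⇒ step 1: DBC ⇒ CA·BA·CC
    B ↦ BA
    C ↦ CC
    D ↦ CA
    A ↦ DD  (constrained at step 1)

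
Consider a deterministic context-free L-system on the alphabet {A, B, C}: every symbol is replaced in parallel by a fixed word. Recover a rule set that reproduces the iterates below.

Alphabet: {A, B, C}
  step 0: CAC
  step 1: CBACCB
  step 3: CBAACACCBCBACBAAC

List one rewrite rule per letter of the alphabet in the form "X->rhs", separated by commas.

  step 0 ⇒ step 1: CAC ⇒ CB·AC·CB
    A ↦ AC
    C ↦ CB
    B ↦ A  (constrained at step 1)

A->AC, B->A, C->CB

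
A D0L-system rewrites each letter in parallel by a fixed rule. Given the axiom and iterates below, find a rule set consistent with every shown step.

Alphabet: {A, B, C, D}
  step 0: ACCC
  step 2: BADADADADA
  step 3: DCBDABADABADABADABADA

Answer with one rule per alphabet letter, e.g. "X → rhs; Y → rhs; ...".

  step 2 ⇒ step 3: BADADADADA ⇒ DCB·DA·BA·DA·BA·DA·BA·DA·BA·DA
    A ↦ DA
    B ↦ DCB
    D ↦ BA
    C ↦ A  (constrained at step 0)

A->DA, B->DCB, C->A, D->BA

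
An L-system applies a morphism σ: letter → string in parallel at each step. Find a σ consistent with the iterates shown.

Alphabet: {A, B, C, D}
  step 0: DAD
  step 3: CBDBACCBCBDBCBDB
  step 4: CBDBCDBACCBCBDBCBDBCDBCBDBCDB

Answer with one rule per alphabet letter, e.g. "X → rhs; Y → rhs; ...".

  step 3 ⇒ step 4: CBDBACCBCBDBCBDB ⇒ CB·DB·C·DB·AC·CB·CB·DB·CB·DB·C·DB·CB·DB·C·DB
    A ↦ AC
    B ↦ DB
    C ↦ CB
    D ↦ C

A->AC, B->DB, C->CB, D->C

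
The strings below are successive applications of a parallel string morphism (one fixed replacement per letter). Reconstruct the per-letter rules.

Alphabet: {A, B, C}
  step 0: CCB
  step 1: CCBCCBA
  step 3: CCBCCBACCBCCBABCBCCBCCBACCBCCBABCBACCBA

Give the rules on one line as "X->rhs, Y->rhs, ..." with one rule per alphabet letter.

  step 0 ⇒ step 1: CCB ⇒ CCB·CCB·A
    B ↦ A
    C ↦ CCB
    A ↦ BCB  (constrained at step 1)

A->BCB, B->A, C->CCB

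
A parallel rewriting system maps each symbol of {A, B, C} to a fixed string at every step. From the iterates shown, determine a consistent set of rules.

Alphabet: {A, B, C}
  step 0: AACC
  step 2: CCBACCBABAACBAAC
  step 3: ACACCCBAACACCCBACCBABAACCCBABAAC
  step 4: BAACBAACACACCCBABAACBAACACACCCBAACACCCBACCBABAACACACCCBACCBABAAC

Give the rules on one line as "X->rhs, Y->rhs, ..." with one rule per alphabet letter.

  step 3 ⇒ step 4: ACACCCBAACACCCBACCBABAACCCBABAAC ⇒ BA·AC·BA·AC·AC·AC·CC·BA·BA·AC·BA·AC·AC·AC·CC·BA·AC·AC·CC·BA·CC·BA·BA·AC·AC·AC·CC·BA·CC·BA·BA·AC
    A ↦ BA
    B ↦ CC
    C ↦ AC

A->BA, B->CC, C->AC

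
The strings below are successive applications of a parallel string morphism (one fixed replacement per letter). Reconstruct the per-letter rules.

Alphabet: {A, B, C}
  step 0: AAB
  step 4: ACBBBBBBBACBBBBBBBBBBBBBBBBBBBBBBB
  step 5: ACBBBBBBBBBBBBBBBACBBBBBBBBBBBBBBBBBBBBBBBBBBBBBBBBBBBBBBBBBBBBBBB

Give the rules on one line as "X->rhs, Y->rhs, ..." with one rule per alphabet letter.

A->AC, B->BB, C->B

  step 4 ⇒ step 5: ACBBBBBBBACBBBBBBBBBBBBBBBBBBBBBBB ⇒ AC·B·BB·BB·BB·BB·BB·BB·BB·AC·B·BB·BB·BB·BB·BB·BB·BB·BB·BB·BB·BB·BB·BB·BB·BB·BB·BB·BB·BB·BB·BB·BB·BB
    A ↦ AC
    B ↦ BB
    C ↦ B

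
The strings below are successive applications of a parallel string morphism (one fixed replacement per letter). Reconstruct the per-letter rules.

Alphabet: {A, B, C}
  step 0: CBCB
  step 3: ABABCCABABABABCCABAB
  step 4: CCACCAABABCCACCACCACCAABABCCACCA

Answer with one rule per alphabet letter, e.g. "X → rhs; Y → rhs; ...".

A->CC, B->A, C->AB

  step 3 ⇒ step 4: ABABCCABABABABCCABAB ⇒ CC·A·CC·A·AB·AB·CC·A·CC·A·CC·A·CC·A·AB·AB·CC·A·CC·A
    A ↦ CC
    B ↦ A
    C ↦ AB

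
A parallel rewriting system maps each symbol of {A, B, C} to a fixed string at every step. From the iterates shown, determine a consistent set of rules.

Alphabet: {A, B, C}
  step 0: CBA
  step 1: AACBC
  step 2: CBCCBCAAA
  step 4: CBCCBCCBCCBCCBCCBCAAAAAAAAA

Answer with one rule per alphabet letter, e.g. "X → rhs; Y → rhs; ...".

A->CBC, B->A, C->A

  step 1 ⇒ step 2: AACBC ⇒ CBC·CBC·A·A·A
    A ↦ CBC
    B ↦ A
    C ↦ A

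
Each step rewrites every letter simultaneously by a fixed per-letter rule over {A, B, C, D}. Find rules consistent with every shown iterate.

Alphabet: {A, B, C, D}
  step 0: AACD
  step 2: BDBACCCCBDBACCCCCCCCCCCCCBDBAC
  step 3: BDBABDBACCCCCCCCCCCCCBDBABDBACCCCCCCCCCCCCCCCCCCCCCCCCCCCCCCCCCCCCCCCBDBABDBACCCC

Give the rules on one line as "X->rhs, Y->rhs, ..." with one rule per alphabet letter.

  step 2 ⇒ step 3: BDBACCCCBDBACCCCCCCCCCCCCBDBAC ⇒ BD·BA·BD·BAC·CCC·CCC·CCC·CCC·BD·BA·BD·BAC·CCC·CCC·CCC·CCC·CCC·CCC·CCC·CCC·CCC·CCC·CCC·CCC·CCC·BD·BA·BD·BAC·CCC
    A ↦ BAC
    B ↦ BD
    C ↦ CCC
    D ↦ BA

A->BAC, B->BD, C->CCC, D->BA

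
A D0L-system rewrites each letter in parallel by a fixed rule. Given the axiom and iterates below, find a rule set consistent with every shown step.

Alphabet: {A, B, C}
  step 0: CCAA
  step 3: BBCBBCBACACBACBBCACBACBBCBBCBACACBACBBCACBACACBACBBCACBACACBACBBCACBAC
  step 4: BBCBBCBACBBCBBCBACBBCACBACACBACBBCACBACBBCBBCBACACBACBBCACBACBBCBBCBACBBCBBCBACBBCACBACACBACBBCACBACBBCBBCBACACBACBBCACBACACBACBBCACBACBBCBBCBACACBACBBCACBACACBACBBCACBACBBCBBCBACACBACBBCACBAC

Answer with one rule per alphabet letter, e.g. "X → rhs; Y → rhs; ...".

  step 3 ⇒ step 4: BBCBBCBACACBACBBCACBACBBCBBCBACACBACBBCACBACACBACBBCACBACACBACBBCACBAC ⇒ BBC·BBC·BAC·BBC·BBC·BAC·BBC·AC·BAC·AC·BAC·BBC·AC·BAC·BBC·BBC·BAC·AC·BAC·BBC·AC·BAC·BBC·BBC·BAC·BBC·BBC·BAC·BBC·AC·BAC·AC·BAC·BBC·AC·BAC·BBC·BBC·BAC·AC·BAC·BBC·AC·BAC·AC·BAC·BBC·AC·BAC·BBC·BBC·BAC·AC·BAC·BBC·AC·BAC·AC·BAC·BBC·AC·BAC·BBC·BBC·BAC·AC·BAC·BBC·AC·BAC
    A ↦ AC
    B ↦ BBC
    C ↦ BAC

A->AC, B->BBC, C->BAC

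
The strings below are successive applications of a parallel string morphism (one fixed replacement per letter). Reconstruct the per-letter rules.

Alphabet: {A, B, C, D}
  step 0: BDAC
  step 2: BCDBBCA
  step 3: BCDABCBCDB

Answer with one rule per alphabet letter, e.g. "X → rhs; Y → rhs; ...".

  step 2 ⇒ step 3: BCDBBCA ⇒ BC·D·A·BC·BC·D·B
    A ↦ B
    B ↦ BC
    C ↦ D
    D ↦ A

A->B, B->BC, C->D, D->A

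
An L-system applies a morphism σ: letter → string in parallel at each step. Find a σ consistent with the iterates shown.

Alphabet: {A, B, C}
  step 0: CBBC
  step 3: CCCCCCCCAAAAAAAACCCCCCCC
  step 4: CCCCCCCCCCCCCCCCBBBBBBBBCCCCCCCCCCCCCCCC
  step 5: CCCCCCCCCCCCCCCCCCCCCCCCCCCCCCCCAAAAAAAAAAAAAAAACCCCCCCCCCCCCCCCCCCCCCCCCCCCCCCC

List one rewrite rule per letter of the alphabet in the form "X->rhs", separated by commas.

  step 4 ⇒ step 5: CCCCCCCCCCCCCCCCBBBBBBBBCCCCCCCCCCCCCCCC ⇒ CC·CC·CC·CC·CC·CC·CC·CC·CC·CC·CC·CC·CC·CC·CC·CC·AA·AA·AA·AA·AA·AA·AA·AA·CC·CC·CC·CC·CC·CC·CC·CC·CC·CC·CC·CC·CC·CC·CC·CC
    B ↦ AA
    C ↦ CC
  step 3 ⇒ step 4: CCCCCCCCAAAAAAAACCCCCCCC ⇒ CC·CC·CC·CC·CC·CC·CC·CC·B·B·B·B·B·B·B·B·CC·CC·CC·CC·CC·CC·CC·CC
    A ↦ B

A->B, B->AA, C->CC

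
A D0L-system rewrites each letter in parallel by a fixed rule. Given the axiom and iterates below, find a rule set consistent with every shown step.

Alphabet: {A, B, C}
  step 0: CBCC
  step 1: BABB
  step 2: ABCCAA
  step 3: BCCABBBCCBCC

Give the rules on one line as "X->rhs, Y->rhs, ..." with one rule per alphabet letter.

  step 2 ⇒ step 3: ABCCAA ⇒ BCC·A·B·B·BCC·BCC
    A ↦ BCC
    B ↦ A
    C ↦ B

A->BCC, B->A, C->B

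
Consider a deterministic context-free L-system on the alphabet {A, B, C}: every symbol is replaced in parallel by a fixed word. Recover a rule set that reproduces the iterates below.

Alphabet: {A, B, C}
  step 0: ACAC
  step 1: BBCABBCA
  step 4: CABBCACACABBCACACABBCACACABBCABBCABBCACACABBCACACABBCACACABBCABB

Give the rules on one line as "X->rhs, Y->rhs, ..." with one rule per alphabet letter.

A->BB, B->CA, C->CA

  step 0 ⇒ step 1: ACAC ⇒ BB·CA·BB·CA
    A ↦ BB
    C ↦ CA
    B ↦ CA  (constrained at step 1)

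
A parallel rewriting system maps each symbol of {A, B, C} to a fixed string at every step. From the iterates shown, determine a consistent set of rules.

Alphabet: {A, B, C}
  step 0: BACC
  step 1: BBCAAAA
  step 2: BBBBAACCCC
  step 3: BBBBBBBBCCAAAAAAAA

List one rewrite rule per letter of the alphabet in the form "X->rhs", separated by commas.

A->C, B->BB, C->AA

  step 2 ⇒ step 3: BBBBAACCCC ⇒ BB·BB·BB·BB·C·C·AA·AA·AA·AA
    A ↦ C
    B ↦ BB
    C ↦ AA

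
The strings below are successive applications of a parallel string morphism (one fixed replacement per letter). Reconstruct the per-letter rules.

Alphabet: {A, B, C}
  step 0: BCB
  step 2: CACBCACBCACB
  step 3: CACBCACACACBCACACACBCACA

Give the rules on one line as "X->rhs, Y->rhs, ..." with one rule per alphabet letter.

  step 2 ⇒ step 3: CACBCACBCACB ⇒ CA·CB·CA·CA·CA·CB·CA·CA·CA·CB·CA·CA
    A ↦ CB
    B ↦ CA
    C ↦ CA

A->CB, B->CA, C->CA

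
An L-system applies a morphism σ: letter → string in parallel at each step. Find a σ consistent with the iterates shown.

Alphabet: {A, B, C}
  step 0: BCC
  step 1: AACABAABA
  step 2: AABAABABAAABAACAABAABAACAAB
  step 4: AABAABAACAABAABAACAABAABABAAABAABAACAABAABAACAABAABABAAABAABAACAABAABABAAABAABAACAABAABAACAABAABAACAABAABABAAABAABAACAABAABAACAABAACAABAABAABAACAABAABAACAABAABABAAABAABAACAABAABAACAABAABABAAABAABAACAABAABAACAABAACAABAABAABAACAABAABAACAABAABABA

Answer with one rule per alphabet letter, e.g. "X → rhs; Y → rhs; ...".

A->AAB, B->AAC, C->ABA

  step 1 ⇒ step 2: AACABAABA ⇒ AAB·AAB·ABA·AAB·AAC·AAB·AAB·AAC·AAB
    A ↦ AAB
    B ↦ AAC
    C ↦ ABA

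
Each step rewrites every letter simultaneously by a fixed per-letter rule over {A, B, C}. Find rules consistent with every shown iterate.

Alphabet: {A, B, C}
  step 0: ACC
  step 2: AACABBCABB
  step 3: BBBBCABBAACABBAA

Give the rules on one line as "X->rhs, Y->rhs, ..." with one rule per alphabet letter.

A->BB, B->A, C->CA

  step 2 ⇒ step 3: AACABBCABB ⇒ BB·BB·CA·BB·A·A·CA·BB·A·A
    A ↦ BB
    B ↦ A
    C ↦ CA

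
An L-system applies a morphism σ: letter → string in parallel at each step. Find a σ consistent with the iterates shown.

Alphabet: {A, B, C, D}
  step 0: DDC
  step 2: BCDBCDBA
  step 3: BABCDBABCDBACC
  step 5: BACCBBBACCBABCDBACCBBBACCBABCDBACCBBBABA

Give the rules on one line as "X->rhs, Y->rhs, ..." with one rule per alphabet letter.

A->CC, B->BA, C->B, D->CD

  step 2 ⇒ step 3: BCDBCDBA ⇒ BA·B·CD·BA·B·CD·BA·CC
    A ↦ CC
    B ↦ BA
    C ↦ B
    D ↦ CD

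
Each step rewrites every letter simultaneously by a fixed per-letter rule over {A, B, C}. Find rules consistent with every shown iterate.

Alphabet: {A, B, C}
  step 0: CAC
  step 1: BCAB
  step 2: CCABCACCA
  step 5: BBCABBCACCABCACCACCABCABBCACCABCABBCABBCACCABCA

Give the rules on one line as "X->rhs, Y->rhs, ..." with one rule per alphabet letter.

A->CA, B->CCA, C->B

  step 1 ⇒ step 2: BCAB ⇒ CCA·B·CA·CCA
    A ↦ CA
    B ↦ CCA
    C ↦ B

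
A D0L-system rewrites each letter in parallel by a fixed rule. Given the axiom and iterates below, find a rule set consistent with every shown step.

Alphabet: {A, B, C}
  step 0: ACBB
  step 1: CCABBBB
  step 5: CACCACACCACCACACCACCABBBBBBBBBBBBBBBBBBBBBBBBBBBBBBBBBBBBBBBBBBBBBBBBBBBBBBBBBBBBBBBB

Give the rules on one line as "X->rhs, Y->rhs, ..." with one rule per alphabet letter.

A->C, B->BB, C->CA

  step 0 ⇒ step 1: ACBB ⇒ C·CA·BB·BB
    A ↦ C
    B ↦ BB
    C ↦ CA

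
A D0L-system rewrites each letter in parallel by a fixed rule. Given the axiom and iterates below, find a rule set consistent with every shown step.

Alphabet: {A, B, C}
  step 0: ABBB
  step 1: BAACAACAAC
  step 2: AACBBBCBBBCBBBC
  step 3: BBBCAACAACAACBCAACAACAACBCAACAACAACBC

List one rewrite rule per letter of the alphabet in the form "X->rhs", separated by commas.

  step 2 ⇒ step 3: AACBBBCBBBCBBBC ⇒ B·B·BC·AAC·AAC·AAC·BC·AAC·AAC·AAC·BC·AAC·AAC·AAC·BC
    A ↦ B
    B ↦ AAC
    C ↦ BC

A->B, B->AAC, C->BC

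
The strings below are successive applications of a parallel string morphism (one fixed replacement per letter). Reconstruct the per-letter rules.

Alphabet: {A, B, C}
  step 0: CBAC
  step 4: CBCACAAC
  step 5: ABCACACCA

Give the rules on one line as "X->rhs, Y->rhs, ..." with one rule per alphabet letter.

A->C, B->BC, C->A

  step 4 ⇒ step 5: CBCACAAC ⇒ A·BC·A·C·A·C·C·A
    A ↦ C
    B ↦ BC
    C ↦ A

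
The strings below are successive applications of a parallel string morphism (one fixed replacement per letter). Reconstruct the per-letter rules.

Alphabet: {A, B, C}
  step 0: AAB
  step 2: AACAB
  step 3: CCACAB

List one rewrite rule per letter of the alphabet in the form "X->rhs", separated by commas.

A->C, B->AB, C->A

  step 2 ⇒ step 3: AACAB ⇒ C·C·A·C·AB
    A ↦ C
    B ↦ AB
    C ↦ A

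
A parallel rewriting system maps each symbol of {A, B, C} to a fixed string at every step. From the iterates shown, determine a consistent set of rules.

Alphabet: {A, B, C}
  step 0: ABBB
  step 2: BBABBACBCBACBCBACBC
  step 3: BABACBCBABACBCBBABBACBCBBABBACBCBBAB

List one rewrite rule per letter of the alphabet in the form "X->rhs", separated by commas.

A->CBC, B->BA, C->B

  step 2 ⇒ step 3: BBABBACBCBACBCBACBC ⇒ BA·BA·CBC·BA·BA·CBC·B·BA·B·BA·CBC·B·BA·B·BA·CBC·B·BA·B
    A ↦ CBC
    B ↦ BA
    C ↦ B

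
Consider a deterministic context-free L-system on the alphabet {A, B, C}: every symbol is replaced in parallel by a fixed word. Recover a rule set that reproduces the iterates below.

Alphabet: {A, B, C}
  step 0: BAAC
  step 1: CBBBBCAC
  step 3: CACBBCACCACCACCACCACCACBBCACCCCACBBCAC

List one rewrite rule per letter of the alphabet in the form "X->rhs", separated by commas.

  step 0 ⇒ step 1: BAAC ⇒ C·BB·BB·CAC
    A ↦ BB
    B ↦ C
    C ↦ CAC

A->BB, B->C, C->CAC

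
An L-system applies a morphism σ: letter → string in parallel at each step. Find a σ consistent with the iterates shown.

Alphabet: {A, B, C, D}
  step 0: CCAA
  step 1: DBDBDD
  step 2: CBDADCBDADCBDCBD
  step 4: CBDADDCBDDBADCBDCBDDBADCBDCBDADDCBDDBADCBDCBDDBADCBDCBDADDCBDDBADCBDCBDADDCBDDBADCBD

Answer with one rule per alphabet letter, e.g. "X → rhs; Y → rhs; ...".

  step 1 ⇒ step 2: DBDBDD ⇒ CBD·AD·CBD·AD·CBD·CBD
    B ↦ AD
    D ↦ CBD
  step 0 ⇒ step 1: CCAA ⇒ DB·DB·D·D
    A ↦ D
  step 0 ⇒ step 1: CCAA ⇒ DB·DB·D·D
    C ↦ DB

A->D, B->AD, C->DB, D->CBD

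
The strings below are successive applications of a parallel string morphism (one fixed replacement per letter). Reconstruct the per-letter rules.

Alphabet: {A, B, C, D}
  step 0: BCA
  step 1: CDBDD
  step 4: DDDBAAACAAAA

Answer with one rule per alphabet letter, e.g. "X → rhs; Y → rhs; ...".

  step 0 ⇒ step 1: BCA ⇒ C·DB·DD
    A ↦ DD
    B ↦ C
    C ↦ DB
    D ↦ A  (constrained at step 1)

A->DD, B->C, C->DB, D->A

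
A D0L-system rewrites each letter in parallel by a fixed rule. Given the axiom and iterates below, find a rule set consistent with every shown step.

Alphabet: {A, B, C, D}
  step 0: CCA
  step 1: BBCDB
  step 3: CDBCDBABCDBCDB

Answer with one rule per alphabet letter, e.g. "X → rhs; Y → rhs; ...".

A->CDB, B->A, C->B, D->CA

  step 0 ⇒ step 1: CCA ⇒ B·B·CDB
    A ↦ CDB
    C ↦ B
    B ↦ A  (constrained at step 1)
    D ↦ CA  (constrained at step 1)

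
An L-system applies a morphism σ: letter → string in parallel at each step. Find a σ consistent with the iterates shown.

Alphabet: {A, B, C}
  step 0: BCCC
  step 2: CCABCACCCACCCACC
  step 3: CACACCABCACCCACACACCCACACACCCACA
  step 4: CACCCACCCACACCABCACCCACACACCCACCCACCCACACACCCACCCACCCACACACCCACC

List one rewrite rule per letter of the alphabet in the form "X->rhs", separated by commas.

A->CC, B->AB, C->CA

  step 3 ⇒ step 4: CACACCABCACCCACACACCCACACACCCACA ⇒ CA·CC·CA·CC·CA·CA·CC·AB·CA·CC·CA·CA·CA·CC·CA·CC·CA·CC·CA·CA·CA·CC·CA·CC·CA·CC·CA·CA·CA·CC·CA·CC
    A ↦ CC
    B ↦ AB
    C ↦ CA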